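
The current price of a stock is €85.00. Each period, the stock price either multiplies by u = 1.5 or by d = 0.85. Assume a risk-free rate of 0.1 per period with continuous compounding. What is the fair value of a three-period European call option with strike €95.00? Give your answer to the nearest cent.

€22.66

Risk-neutral probability p = (e^0.1 − 0.85)/(1.5 − 0.85) = 0.2552/0.6500 = 0.3926
Terminal stock prices: S_uuu = 286.9, S_uud = 162.6, S_udd = 92.12, S_ddd = 52.2
Terminal payoffs (S − K): max(191.9, 0) = 191.9, max(67.56, 0) = 67.56, max(-2.881, 0) = 0, max(-42.8, 0) = 0
Node uu (S = 191.2): V_uu = e^(−0.1)·[0.3926·191.8750 + 0.6074·67.5625] = 105.2904
Node ud (S = 108.4): V_ud = e^(−0.1)·[0.3926·67.5625 + 0.6074·0.0000] = 23.9991
Node dd (S = 61.41): V_dd = e^(−0.1)·[0.3926·0.0000 + 0.6074·0.0000] = 0.0000
Node u (S = 127.5): V_u = e^(−0.1)·[0.3926·105.2904 + 0.6074·23.9991] = 50.5910
Node d (S = 72.25): V_d = e^(−0.1)·[0.3926·23.9991 + 0.6074·0.0000] = 8.5248
Node 0 (S = 85): V_0 = e^(−0.1)·[0.3926·50.5910 + 0.6074·8.5248] = 22.6560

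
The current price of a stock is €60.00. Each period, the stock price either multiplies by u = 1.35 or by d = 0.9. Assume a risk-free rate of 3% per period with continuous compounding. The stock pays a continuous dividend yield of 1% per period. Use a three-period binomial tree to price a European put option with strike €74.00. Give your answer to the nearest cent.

Per-period risk-free factor R = e^0.03 = 1.0305; dividend-adjusted growth = e^(0.03−0.01) = 1.0202.
Risk-neutral probability p = (1.0202 − 0.9)/(1.35 − 0.9) = 0.1202/0.4500 = 0.2671
Terminal stock prices: S_uuu = 147.6, S_uud = 98.42, S_udd = 65.61, S_ddd = 43.74
Terminal payoffs (K − S): max(-73.62, 0) = 0, max(-24.42, 0) = 0, max(8.39, 0) = 8.39, max(30.26, 0) = 30.26
Node uu (S = 109.4): V_uu = e^(−0.03)·[0.2671·0.0000 + 0.7329·0.0000] = 0.0000
Node ud (S = 72.9): V_ud = e^(−0.03)·[0.2671·0.0000 + 0.7329·8.3900] = 5.9672
Node dd (S = 48.6): V_dd = e^(−0.03)·[0.2671·8.3900 + 0.7329·30.2600] = 23.6965
Node u (S = 81): V_u = e^(−0.03)·[0.2671·0.0000 + 0.7329·5.9672] = 4.2440
Node d (S = 54): V_d = e^(−0.03)·[0.2671·5.9672 + 0.7329·23.6965] = 18.4004
Node 0 (S = 60): V_0 = e^(−0.03)·[0.2671·4.2440 + 0.7329·18.4004] = 14.1870

€14.19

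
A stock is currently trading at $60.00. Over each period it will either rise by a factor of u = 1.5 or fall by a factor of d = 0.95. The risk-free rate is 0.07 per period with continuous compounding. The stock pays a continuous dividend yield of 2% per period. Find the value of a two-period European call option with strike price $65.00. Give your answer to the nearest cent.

Per-period risk-free factor R = e^0.07 = 1.0725; dividend-adjusted growth = e^(0.07−0.02) = 1.0513.
Risk-neutral probability p = (1.0513 − 0.95)/(1.5 − 0.95) = 0.1013/0.5500 = 0.1841
Terminal stock prices: S_uu = 135, S_ud = 85.5, S_dd = 54.15
Terminal payoffs (S − K): max(70, 0) = 70, max(20.5, 0) = 20.5, max(-10.85, 0) = 0
Node u (S = 90): V_u = e^(−0.07)·[0.1841·70.0000 + 0.8159·20.5000] = 27.6123
Node d (S = 57): V_d = e^(−0.07)·[0.1841·20.5000 + 0.8159·0.0000] = 3.5195
Node 0 (S = 60): V_0 = e^(−0.07)·[0.1841·27.6123 + 0.8159·3.5195] = 7.4178

$7.42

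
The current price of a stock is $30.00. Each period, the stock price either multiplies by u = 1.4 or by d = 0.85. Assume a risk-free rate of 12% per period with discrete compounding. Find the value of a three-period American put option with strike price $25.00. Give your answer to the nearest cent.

Risk-neutral probability p = (1 + 0.12 − 0.85)/(1.4 − 0.85) = 0.2700/0.5500 = 0.4909
Terminal stock prices: S_uuu = 82.32, S_uud = 49.98, S_udd = 30.34, S_ddd = 18.42
Terminal payoffs (K − S): max(-57.32, 0) = 0, max(-24.98, 0) = 0, max(-5.345, 0) = 0, max(6.576, 0) = 6.576
Node uu (S = 58.8): continuation = 1/1.12·[0.4909·0.0000 + 0.5091·0.0000] = 0.0000; exercise value = 0.0000 ≤ continuation, so V_uu = 0.0000
Node ud (S = 35.7): continuation = 1/1.12·[0.4909·0.0000 + 0.5091·0.0000] = 0.0000; exercise value = 0.0000 ≤ continuation, so V_ud = 0.0000
Node dd (S = 21.67): continuation = 1/1.12·[0.4909·0.0000 + 0.5091·6.5763] = 2.9892; exercise value = 3.3250 > continuation, so V_dd = 3.3250 (exercise)
Node u (S = 42): continuation = 1/1.12·[0.4909·0.0000 + 0.5091·0.0000] = 0.0000; exercise value = 0.0000 ≤ continuation, so V_u = 0.0000
Node d (S = 25.5): continuation = 1/1.12·[0.4909·0.0000 + 0.5091·3.3250] = 1.5114; exercise value = 0.0000 ≤ continuation, so V_d = 1.5114
Node 0 (S = 30): continuation = 1/1.12·[0.4909·0.0000 + 0.5091·1.5114] = 0.6870; exercise value = 0.0000 ≤ continuation, so V_0 = 0.6870

$0.69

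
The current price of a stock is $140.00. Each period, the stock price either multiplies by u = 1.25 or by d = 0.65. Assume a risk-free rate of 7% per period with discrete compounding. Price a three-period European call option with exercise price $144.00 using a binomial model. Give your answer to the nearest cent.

Risk-neutral probability p = (1 + 0.07 − 0.65)/(1.25 − 0.65) = 0.4200/0.6000 = 0.7000
Terminal stock prices: S_uuu = 273.4, S_uud = 142.2, S_udd = 73.94, S_ddd = 38.45
Terminal payoffs (S − K): max(129.4, 0) = 129.4, max(-1.812, 0) = 0, max(-70.06, 0) = 0, max(-105.6, 0) = 0
Node uu (S = 218.8): V_uu = 1/1.07·[0.7000·129.4375 + 0.3000·0.0000] = 84.6787
Node ud (S = 113.8): V_ud = 1/1.07·[0.7000·0.0000 + 0.3000·0.0000] = 0.0000
Node dd (S = 59.15): V_dd = 1/1.07·[0.7000·0.0000 + 0.3000·0.0000] = 0.0000
Node u (S = 175): V_u = 1/1.07·[0.7000·84.6787 + 0.3000·0.0000] = 55.3973
Node d (S = 91): V_d = 1/1.07·[0.7000·0.0000 + 0.3000·0.0000] = 0.0000
Node 0 (S = 140): V_0 = 1/1.07·[0.7000·55.3973 + 0.3000·0.0000] = 36.2412

$36.24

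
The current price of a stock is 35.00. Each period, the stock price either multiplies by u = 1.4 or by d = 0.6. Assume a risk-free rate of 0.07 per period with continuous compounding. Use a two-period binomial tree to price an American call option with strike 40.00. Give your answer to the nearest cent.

Risk-neutral probability p = (e^0.07 − 0.6)/(1.4 − 0.6) = 0.4725/0.8000 = 0.5906
Terminal stock prices: S_uu = 68.6, S_ud = 29.4, S_dd = 12.6
Terminal payoffs (S − K): max(28.6, 0) = 28.6, max(-10.6, 0) = 0, max(-27.4, 0) = 0
Node u (S = 49): continuation = e^(−0.07)·[0.5906·28.6000 + 0.4094·0.0000] = 15.7502; exercise value = 9.0000 ≤ continuation, so V_u = 15.7502
Node d (S = 21): continuation = e^(−0.07)·[0.5906·0.0000 + 0.4094·0.0000] = 0.0000; exercise value = 0.0000 ≤ continuation, so V_d = 0.0000
Node 0 (S = 35): continuation = e^(−0.07)·[0.5906·15.7502 + 0.4094·0.0000] = 8.6737; exercise value = 0.0000 ≤ continuation, so V_0 = 8.6737

8.67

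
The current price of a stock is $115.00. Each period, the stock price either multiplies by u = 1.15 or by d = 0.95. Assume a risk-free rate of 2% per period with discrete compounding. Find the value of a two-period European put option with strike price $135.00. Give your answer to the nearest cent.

$16.77

Risk-neutral probability p = (1 + 0.02 − 0.95)/(1.15 − 0.95) = 0.0700/0.2000 = 0.3500
Terminal stock prices: S_uu = 152.1, S_ud = 125.6, S_dd = 103.8
Terminal payoffs (K − S): max(-17.09, 0) = 0, max(9.363, 0) = 9.363, max(31.21, 0) = 31.21
Node u (S = 132.2): V_u = 1/1.02·[0.3500·0.0000 + 0.6500·9.3625] = 5.9663
Node d (S = 109.2): V_d = 1/1.02·[0.3500·9.3625 + 0.6500·31.2125] = 23.1029
Node 0 (S = 115): V_0 = 1/1.02·[0.3500·5.9663 + 0.6500·23.1029] = 16.7697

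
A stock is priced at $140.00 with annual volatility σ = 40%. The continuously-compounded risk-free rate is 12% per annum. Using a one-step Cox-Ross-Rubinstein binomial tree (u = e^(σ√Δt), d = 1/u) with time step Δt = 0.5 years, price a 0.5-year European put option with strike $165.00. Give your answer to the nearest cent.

$25.91

CRR parameters: u = e^(σ√Δt) = e^(0.4·√0.5) = 1.3269, d = 1/u = 0.7536
Per-period rate: rΔt = 0.12·0.5 = 0.06, so R = e^0.06 = 1.0618
Risk-neutral probability p = (e^0.06 − 0.7536)/(1.3269 − 0.7536) = 0.3082/0.5733 = 0.5376
Terminal stock prices: S_u = 185.8, S_d = 105.5
Terminal payoffs (K − S): max(-20.77, 0) = 0, max(59.49, 0) = 59.49
Node 0 (S = 140): V_0 = e^(−0.06)·[0.5376·0.0000 + 0.4624·59.4906] = 25.9051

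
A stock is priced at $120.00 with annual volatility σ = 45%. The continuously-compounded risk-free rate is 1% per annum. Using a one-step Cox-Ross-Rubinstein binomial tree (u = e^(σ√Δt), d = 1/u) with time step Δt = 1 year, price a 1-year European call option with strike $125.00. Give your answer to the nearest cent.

CRR parameters: u = e^(σ√Δt) = e^(0.45·√1) = 1.5683, d = 1/u = 0.6376
Per-period rate: rΔt = 0.01·1 = 0.01, so R = e^0.01 = 1.0101
Risk-neutral probability p = (e^0.01 − 0.6376)/(1.5683 − 0.6376) = 0.3724/0.9307 = 0.4002
Terminal stock prices: S_u = 188.2, S_d = 76.52
Terminal payoffs (S − K): max(63.2, 0) = 63.2, max(-48.48, 0) = 0
Node 0 (S = 120): V_0 = e^(−0.01)·[0.4002·63.1975 + 0.5998·0.0000] = 25.0374

$25.04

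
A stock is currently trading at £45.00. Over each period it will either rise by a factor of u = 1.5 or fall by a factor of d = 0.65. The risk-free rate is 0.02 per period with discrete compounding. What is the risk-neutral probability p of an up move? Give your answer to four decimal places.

p = 0.4353

Risk-neutral probability p = (1 + 0.02 − 0.65)/(1.5 − 0.65) = 0.3700/0.8500 = 0.4353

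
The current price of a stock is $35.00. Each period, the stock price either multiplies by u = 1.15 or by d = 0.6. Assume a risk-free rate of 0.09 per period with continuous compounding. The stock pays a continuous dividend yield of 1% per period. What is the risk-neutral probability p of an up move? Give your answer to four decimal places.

p = 0.8787

Per-period risk-free factor R = e^0.09 = 1.0942; dividend-adjusted growth = e^(0.09−0.01) = 1.0833.
Risk-neutral probability p = (1.0833 − 0.6)/(1.15 − 0.6) = 0.4833/0.5500 = 0.8787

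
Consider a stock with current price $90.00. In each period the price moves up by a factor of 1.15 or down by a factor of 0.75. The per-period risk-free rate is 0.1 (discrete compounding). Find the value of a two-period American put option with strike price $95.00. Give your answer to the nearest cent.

Risk-neutral probability p = (1 + 0.1 − 0.75)/(1.15 − 0.75) = 0.3500/0.4000 = 0.8750
Terminal stock prices: S_uu = 119, S_ud = 77.62, S_dd = 50.62
Terminal payoffs (K − S): max(-24.02, 0) = 0, max(17.38, 0) = 17.38, max(44.38, 0) = 44.38
Node u (S = 103.5): continuation = 1/1.1·[0.8750·0.0000 + 0.1250·17.3750] = 1.9744; exercise value = 0.0000 ≤ continuation, so V_u = 1.9744
Node d (S = 67.5): continuation = 1/1.1·[0.8750·17.3750 + 0.1250·44.3750] = 18.8636; exercise value = 27.5000 > continuation, so V_d = 27.5000 (exercise)
Node 0 (S = 90): continuation = 1/1.1·[0.8750·1.9744 + 0.1250·27.5000] = 4.6956; exercise value = 5.0000 > continuation, so V_0 = 5.0000 (exercise)

$5.00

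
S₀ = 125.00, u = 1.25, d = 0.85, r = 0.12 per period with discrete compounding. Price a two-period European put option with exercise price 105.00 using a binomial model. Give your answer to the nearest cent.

1.24

Risk-neutral probability p = (1 + 0.12 − 0.85)/(1.25 − 0.85) = 0.2700/0.4000 = 0.6750
Terminal stock prices: S_uu = 195.3, S_ud = 132.8, S_dd = 90.31
Terminal payoffs (K − S): max(-90.31, 0) = 0, max(-27.81, 0) = 0, max(14.69, 0) = 14.69
Node u (S = 156.2): V_u = 1/1.12·[0.6750·0.0000 + 0.3250·0.0000] = 0.0000
Node d (S = 106.2): V_d = 1/1.12·[0.6750·0.0000 + 0.3250·14.6875] = 4.2620
Node 0 (S = 125): V_0 = 1/1.12·[0.6750·0.0000 + 0.3250·4.2620] = 1.2367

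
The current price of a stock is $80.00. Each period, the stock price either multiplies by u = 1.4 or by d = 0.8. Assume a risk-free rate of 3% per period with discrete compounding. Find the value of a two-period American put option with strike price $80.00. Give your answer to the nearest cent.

$10.32

Risk-neutral probability p = (1 + 0.03 − 0.8)/(1.4 − 0.8) = 0.2300/0.6000 = 0.3833
Terminal stock prices: S_uu = 156.8, S_ud = 89.6, S_dd = 51.2
Terminal payoffs (K − S): max(-76.8, 0) = 0, max(-9.6, 0) = 0, max(28.8, 0) = 28.8
Node u (S = 112): continuation = 1/1.03·[0.3833·0.0000 + 0.6167·0.0000] = 0.0000; exercise value = 0.0000 ≤ continuation, so V_u = 0.0000
Node d (S = 64): continuation = 1/1.03·[0.3833·0.0000 + 0.6167·28.8000] = 17.2427; exercise value = 16.0000 ≤ continuation, so V_d = 17.2427
Node 0 (S = 80): continuation = 1/1.03·[0.3833·0.0000 + 0.6167·17.2427] = 10.3233; exercise value = 0.0000 ≤ continuation, so V_0 = 10.3233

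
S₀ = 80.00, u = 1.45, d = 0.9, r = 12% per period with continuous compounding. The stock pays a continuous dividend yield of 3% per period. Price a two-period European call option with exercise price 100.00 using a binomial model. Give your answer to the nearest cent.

Per-period risk-free factor R = e^0.12 = 1.1275; dividend-adjusted growth = e^(0.12−0.03) = 1.0942.
Risk-neutral probability p = (1.0942 − 0.9)/(1.45 − 0.9) = 0.1942/0.5500 = 0.3530
Terminal stock prices: S_uu = 168.2, S_ud = 104.4, S_dd = 64.8
Terminal payoffs (S − K): max(68.2, 0) = 68.2, max(4.4, 0) = 4.4, max(-35.2, 0) = 0
Node u (S = 116): V_u = e^(−0.12)·[0.3530·68.2000 + 0.6470·4.4000] = 23.8796
Node d (S = 72): V_d = e^(−0.12)·[0.3530·4.4000 + 0.6470·0.0000] = 1.3777
Node 0 (S = 80): V_0 = e^(−0.12)·[0.3530·23.8796 + 0.6470·1.3777] = 8.2678

8.27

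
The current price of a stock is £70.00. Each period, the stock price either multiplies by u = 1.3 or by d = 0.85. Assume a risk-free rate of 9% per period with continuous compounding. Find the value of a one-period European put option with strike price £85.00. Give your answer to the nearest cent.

£10.66

Risk-neutral probability p = (e^0.09 − 0.85)/(1.3 − 0.85) = 0.2442/0.4500 = 0.5426
Terminal stock prices: S_u = 91, S_d = 59.5
Terminal payoffs (K − S): max(-6, 0) = 0, max(25.5, 0) = 25.5
Node 0 (S = 70): V_0 = e^(−0.09)·[0.5426·0.0000 + 0.4574·25.5000] = 10.6596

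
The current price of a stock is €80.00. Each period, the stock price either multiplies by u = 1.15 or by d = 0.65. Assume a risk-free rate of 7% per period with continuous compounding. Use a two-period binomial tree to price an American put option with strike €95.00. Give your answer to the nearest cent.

Risk-neutral probability p = (e^0.07 − 0.65)/(1.15 − 0.65) = 0.4225/0.5000 = 0.8450
Terminal stock prices: S_uu = 105.8, S_ud = 59.8, S_dd = 33.8
Terminal payoffs (K − S): max(-10.8, 0) = 0, max(35.2, 0) = 35.2, max(61.2, 0) = 61.2
Node u (S = 92): continuation = e^(−0.07)·[0.8450·0.0000 + 0.1550·35.2000] = 5.0866; exercise value = 3.0000 ≤ continuation, so V_u = 5.0866
Node d (S = 52): continuation = e^(−0.07)·[0.8450·35.2000 + 0.1550·61.2000] = 36.5774; exercise value = 43.0000 > continuation, so V_d = 43.0000 (exercise)
Node 0 (S = 80): continuation = e^(−0.07)·[0.8450·5.0866 + 0.1550·43.0000] = 10.2214; exercise value = 15.0000 > continuation, so V_0 = 15.0000 (exercise)

€15.00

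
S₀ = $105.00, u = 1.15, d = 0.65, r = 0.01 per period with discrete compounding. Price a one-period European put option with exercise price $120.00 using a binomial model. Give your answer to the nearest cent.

Risk-neutral probability p = (1 + 0.01 − 0.65)/(1.15 − 0.65) = 0.3600/0.5000 = 0.7200
Terminal stock prices: S_u = 120.7, S_d = 68.25
Terminal payoffs (K − S): max(-0.75, 0) = 0, max(51.75, 0) = 51.75
Node 0 (S = 105): V_0 = 1/1.01·[0.7200·0.0000 + 0.2800·51.7500] = 14.3465

$14.35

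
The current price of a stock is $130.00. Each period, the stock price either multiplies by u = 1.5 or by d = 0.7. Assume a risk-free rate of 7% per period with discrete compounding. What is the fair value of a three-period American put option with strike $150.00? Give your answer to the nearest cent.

$35.58

Risk-neutral probability p = (1 + 0.07 − 0.7)/(1.5 − 0.7) = 0.3700/0.8000 = 0.4625
Terminal stock prices: S_uuu = 438.8, S_uud = 204.8, S_udd = 95.55, S_ddd = 44.59
Terminal payoffs (K − S): max(-288.8, 0) = 0, max(-54.75, 0) = 0, max(54.45, 0) = 54.45, max(105.4, 0) = 105.4
Node uu (S = 292.5): continuation = 1/1.07·[0.4625·0.0000 + 0.5375·0.0000] = 0.0000; exercise value = 0.0000 ≤ continuation, so V_uu = 0.0000
Node ud (S = 136.5): continuation = 1/1.07·[0.4625·0.0000 + 0.5375·54.4500] = 27.3522; exercise value = 13.5000 ≤ continuation, so V_ud = 27.3522
Node dd (S = 63.7): continuation = 1/1.07·[0.4625·54.4500 + 0.5375·105.4100] = 76.4869; exercise value = 86.3000 > continuation, so V_dd = 86.3000 (exercise)
Node u (S = 195): continuation = 1/1.07·[0.4625·0.0000 + 0.5375·27.3522] = 13.7400; exercise value = 0.0000 ≤ continuation, so V_u = 13.7400
Node d (S = 91): continuation = 1/1.07·[0.4625·27.3522 + 0.5375·86.3000] = 55.1744; exercise value = 59.0000 > continuation, so V_d = 59.0000 (exercise)
Node 0 (S = 130): continuation = 1/1.07·[0.4625·13.7400 + 0.5375·59.0000] = 35.5769; exercise value = 20.0000 ≤ continuation, so V_0 = 35.5769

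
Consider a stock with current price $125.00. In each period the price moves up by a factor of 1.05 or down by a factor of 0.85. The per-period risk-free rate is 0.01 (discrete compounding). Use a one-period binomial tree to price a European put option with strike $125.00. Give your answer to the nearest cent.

Risk-neutral probability p = (1 + 0.01 − 0.85)/(1.05 − 0.85) = 0.1600/0.2000 = 0.8000
Terminal stock prices: S_u = 131.2, S_d = 106.2
Terminal payoffs (K − S): max(-6.25, 0) = 0, max(18.75, 0) = 18.75
Node 0 (S = 125): V_0 = 1/1.01·[0.8000·0.0000 + 0.2000·18.7500] = 3.7129

$3.71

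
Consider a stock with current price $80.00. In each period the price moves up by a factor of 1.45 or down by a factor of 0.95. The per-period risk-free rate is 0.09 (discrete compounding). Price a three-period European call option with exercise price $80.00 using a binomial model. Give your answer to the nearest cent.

$21.51

Risk-neutral probability p = (1 + 0.09 − 0.95)/(1.45 − 0.95) = 0.1400/0.5000 = 0.2800
Terminal stock prices: S_uuu = 243.9, S_uud = 159.8, S_udd = 104.7, S_ddd = 68.59
Terminal payoffs (S − K): max(163.9, 0) = 163.9, max(79.79, 0) = 79.79, max(24.69, 0) = 24.69, max(-11.41, 0) = 0
Node uu (S = 168.2): V_uu = 1/1.09·[0.2800·163.8900 + 0.7200·79.7900] = 94.8055
Node ud (S = 110.2): V_ud = 1/1.09·[0.2800·79.7900 + 0.7200·24.6900] = 36.8055
Node dd (S = 72.2): V_dd = 1/1.09·[0.2800·24.6900 + 0.7200·0.0000] = 6.3424
Node u (S = 116): V_u = 1/1.09·[0.2800·94.8055 + 0.7200·36.8055] = 48.6656
Node d (S = 76): V_d = 1/1.09·[0.2800·36.8055 + 0.7200·6.3424] = 13.6441
Node 0 (S = 80): V_0 = 1/1.09·[0.2800·48.6656 + 0.7200·13.6441] = 21.5139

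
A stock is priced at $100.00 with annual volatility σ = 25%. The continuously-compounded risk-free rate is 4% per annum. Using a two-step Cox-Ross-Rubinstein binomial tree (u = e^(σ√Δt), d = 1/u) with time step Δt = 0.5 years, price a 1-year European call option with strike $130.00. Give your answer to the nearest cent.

$3.14

CRR parameters: u = e^(σ√Δt) = e^(0.25·√0.5) = 1.1934, d = 1/u = 0.8380
Per-period rate: rΔt = 0.04·0.5 = 0.02, so R = e^0.02 = 1.0202
Risk-neutral probability p = (e^0.02 − 0.8380)/(1.1934 − 0.8380) = 0.1822/0.3554 = 0.5128
Terminal stock prices: S_uu = 142.4, S_ud = 100, S_dd = 70.22
Terminal payoffs (S − K): max(12.41, 0) = 12.41, max(-30, 0) = 0, max(-59.78, 0) = 0
Node u (S = 119.3): V_u = e^(−0.02)·[0.5128·12.4119 + 0.4872·0.0000] = 6.2383
Node d (S = 83.8): V_d = e^(−0.02)·[0.5128·0.0000 + 0.4872·0.0000] = 0.0000
Node 0 (S = 100): V_0 = e^(−0.02)·[0.5128·6.2383 + 0.4872·0.0000] = 3.1354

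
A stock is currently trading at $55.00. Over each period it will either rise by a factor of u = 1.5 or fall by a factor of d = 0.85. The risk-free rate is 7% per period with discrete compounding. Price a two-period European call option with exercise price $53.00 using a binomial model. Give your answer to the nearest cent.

$13.78

Risk-neutral probability p = (1 + 0.07 − 0.85)/(1.5 − 0.85) = 0.2200/0.6500 = 0.3385
Terminal stock prices: S_uu = 123.8, S_ud = 70.12, S_dd = 39.74
Terminal payoffs (S − K): max(70.75, 0) = 70.75, max(17.12, 0) = 17.12, max(-13.26, 0) = 0
Node u (S = 82.5): V_u = 1/1.07·[0.3385·70.7500 + 0.6615·17.1250] = 32.9673
Node d (S = 46.75): V_d = 1/1.07·[0.3385·17.1250 + 0.6615·0.0000] = 5.4170
Node 0 (S = 55): V_0 = 1/1.07·[0.3385·32.9673 + 0.6615·5.4170] = 13.7773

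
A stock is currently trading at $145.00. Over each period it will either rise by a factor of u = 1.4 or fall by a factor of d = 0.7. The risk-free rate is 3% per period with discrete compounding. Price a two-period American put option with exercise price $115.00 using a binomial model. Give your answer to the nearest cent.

$11.57

Risk-neutral probability p = (1 + 0.03 − 0.7)/(1.4 − 0.7) = 0.3300/0.7000 = 0.4714
Terminal stock prices: S_uu = 284.2, S_ud = 142.1, S_dd = 71.05
Terminal payoffs (K − S): max(-169.2, 0) = 0, max(-27.1, 0) = 0, max(43.95, 0) = 43.95
Node u (S = 203): continuation = 1/1.03·[0.4714·0.0000 + 0.5286·0.0000] = 0.0000; exercise value = 0.0000 ≤ continuation, so V_u = 0.0000
Node d (S = 101.5): continuation = 1/1.03·[0.4714·0.0000 + 0.5286·43.9500] = 22.5541; exercise value = 13.5000 ≤ continuation, so V_d = 22.5541
Node 0 (S = 145): continuation = 1/1.03·[0.4714·0.0000 + 0.5286·22.5541] = 11.5742; exercise value = 0.0000 ≤ continuation, so V_0 = 11.5742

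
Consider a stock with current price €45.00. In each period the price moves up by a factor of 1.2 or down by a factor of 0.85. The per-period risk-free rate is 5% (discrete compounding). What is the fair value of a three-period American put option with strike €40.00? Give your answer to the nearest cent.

Risk-neutral probability p = (1 + 0.05 − 0.85)/(1.2 − 0.85) = 0.2000/0.3500 = 0.5714
Terminal stock prices: S_uuu = 77.76, S_uud = 55.08, S_udd = 39.01, S_ddd = 27.64
Terminal payoffs (K − S): max(-37.76, 0) = 0, max(-15.08, 0) = 0, max(0.985, 0) = 0.985, max(12.36, 0) = 12.36
Node uu (S = 64.8): continuation = 1/1.05·[0.5714·0.0000 + 0.4286·0.0000] = 0.0000; exercise value = 0.0000 ≤ continuation, so V_uu = 0.0000
Node ud (S = 45.9): continuation = 1/1.05·[0.5714·0.0000 + 0.4286·0.9850] = 0.4020; exercise value = 0.0000 ≤ continuation, so V_ud = 0.4020
Node dd (S = 32.51): continuation = 1/1.05·[0.5714·0.9850 + 0.4286·12.3644] = 5.5827; exercise value = 7.4875 > continuation, so V_dd = 7.4875 (exercise)
Node u (S = 54): continuation = 1/1.05·[0.5714·0.0000 + 0.4286·0.4020] = 0.1641; exercise value = 0.0000 ≤ continuation, so V_u = 0.1641
Node d (S = 38.25): continuation = 1/1.05·[0.5714·0.4020 + 0.4286·7.4875] = 3.2749; exercise value = 1.7500 ≤ continuation, so V_d = 3.2749
Node 0 (S = 45): continuation = 1/1.05·[0.5714·0.1641 + 0.4286·3.2749] = 1.4260; exercise value = 0.0000 ≤ continuation, so V_0 = 1.4260

€1.43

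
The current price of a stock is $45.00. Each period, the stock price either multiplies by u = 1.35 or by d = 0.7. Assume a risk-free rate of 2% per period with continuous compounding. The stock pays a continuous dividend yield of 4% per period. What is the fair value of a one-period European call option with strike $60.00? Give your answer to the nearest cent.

Per-period risk-free factor R = e^0.02 = 1.0202; dividend-adjusted growth = e^(0.02−0.04) = 0.9802.
Risk-neutral probability p = (0.9802 − 0.7)/(1.35 − 0.7) = 0.2802/0.6500 = 0.4311
Terminal stock prices: S_u = 60.75, S_d = 31.5
Terminal payoffs (S − K): max(0.75, 0) = 0.75, max(-28.5, 0) = 0
Node 0 (S = 45): V_0 = e^(−0.02)·[0.4311·0.7500 + 0.5689·0.0000] = 0.3169

$0.32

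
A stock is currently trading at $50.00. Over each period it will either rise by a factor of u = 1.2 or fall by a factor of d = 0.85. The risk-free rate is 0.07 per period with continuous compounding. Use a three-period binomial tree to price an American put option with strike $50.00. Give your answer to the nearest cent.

Risk-neutral probability p = (e^0.07 − 0.85)/(1.2 − 0.85) = 0.2225/0.3500 = 0.6357
Terminal stock prices: S_uuu = 86.4, S_uud = 61.2, S_udd = 43.35, S_ddd = 30.71
Terminal payoffs (K − S): max(-36.4, 0) = 0, max(-11.2, 0) = 0, max(6.65, 0) = 6.65, max(19.29, 0) = 19.29
Node uu (S = 72): continuation = e^(−0.07)·[0.6357·0.0000 + 0.3643·0.0000] = 0.0000; exercise value = 0.0000 ≤ continuation, so V_uu = 0.0000
Node ud (S = 51): continuation = e^(−0.07)·[0.6357·0.0000 + 0.3643·6.6500] = 2.2586; exercise value = 0.0000 ≤ continuation, so V_ud = 2.2586
Node dd (S = 36.12): continuation = e^(−0.07)·[0.6357·6.6500 + 0.3643·19.2938] = 10.4947; exercise value = 13.8750 > continuation, so V_dd = 13.8750 (exercise)
Node u (S = 60): continuation = e^(−0.07)·[0.6357·0.0000 + 0.3643·2.2586] = 0.7671; exercise value = 0.0000 ≤ continuation, so V_u = 0.7671
Node d (S = 42.5): continuation = e^(−0.07)·[0.6357·2.2586 + 0.3643·13.8750] = 6.0512; exercise value = 7.5000 > continuation, so V_d = 7.5000 (exercise)
Node 0 (S = 50): continuation = e^(−0.07)·[0.6357·0.7671 + 0.3643·7.5000] = 3.0020; exercise value = 0.0000 ≤ continuation, so V_0 = 3.0020

$3.00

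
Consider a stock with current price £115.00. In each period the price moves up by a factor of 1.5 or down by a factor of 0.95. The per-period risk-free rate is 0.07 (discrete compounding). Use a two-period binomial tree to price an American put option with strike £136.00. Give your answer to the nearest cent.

£21.00

Risk-neutral probability p = (1 + 0.07 − 0.95)/(1.5 − 0.95) = 0.1200/0.5500 = 0.2182
Terminal stock prices: S_uu = 258.8, S_ud = 163.9, S_dd = 103.8
Terminal payoffs (K − S): max(-122.8, 0) = 0, max(-27.88, 0) = 0, max(32.21, 0) = 32.21
Node u (S = 172.5): continuation = 1/1.07·[0.2182·0.0000 + 0.7818·0.0000] = 0.0000; exercise value = 0.0000 ≤ continuation, so V_u = 0.0000
Node d (S = 109.2): continuation = 1/1.07·[0.2182·0.0000 + 0.7818·32.2125] = 23.5367; exercise value = 26.7500 > continuation, so V_d = 26.7500 (exercise)
Node 0 (S = 115): continuation = 1/1.07·[0.2182·0.0000 + 0.7818·26.7500] = 19.5455; exercise value = 21.0000 > continuation, so V_0 = 21.0000 (exercise)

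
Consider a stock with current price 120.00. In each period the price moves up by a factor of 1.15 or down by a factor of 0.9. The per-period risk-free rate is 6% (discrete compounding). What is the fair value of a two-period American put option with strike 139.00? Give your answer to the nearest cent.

Risk-neutral probability p = (1 + 0.06 − 0.9)/(1.15 − 0.9) = 0.1600/0.2500 = 0.6400
Terminal stock prices: S_uu = 158.7, S_ud = 124.2, S_dd = 97.2
Terminal payoffs (K − S): max(-19.7, 0) = 0, max(14.8, 0) = 14.8, max(41.8, 0) = 41.8
Node u (S = 138): continuation = 1/1.06·[0.6400·0.0000 + 0.3600·14.8000] = 5.0264; exercise value = 1.0000 ≤ continuation, so V_u = 5.0264
Node d (S = 108): continuation = 1/1.06·[0.6400·14.8000 + 0.3600·41.8000] = 23.1321; exercise value = 31.0000 > continuation, so V_d = 31.0000 (exercise)
Node 0 (S = 120): continuation = 1/1.06·[0.6400·5.0264 + 0.3600·31.0000] = 13.5631; exercise value = 19.0000 > continuation, so V_0 = 19.0000 (exercise)

19.00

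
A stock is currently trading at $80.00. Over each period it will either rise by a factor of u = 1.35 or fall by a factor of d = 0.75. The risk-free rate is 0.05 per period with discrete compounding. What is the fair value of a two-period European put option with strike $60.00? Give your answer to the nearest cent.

Risk-neutral probability p = (1 + 0.05 − 0.75)/(1.35 − 0.75) = 0.3000/0.6000 = 0.5000
Terminal stock prices: S_uu = 145.8, S_ud = 81, S_dd = 45
Terminal payoffs (K − S): max(-85.8, 0) = 0, max(-21, 0) = 0, max(15, 0) = 15
Node u (S = 108): V_u = 1/1.05·[0.5000·0.0000 + 0.5000·0.0000] = 0.0000
Node d (S = 60): V_d = 1/1.05·[0.5000·0.0000 + 0.5000·15.0000] = 7.1429
Node 0 (S = 80): V_0 = 1/1.05·[0.5000·0.0000 + 0.5000·7.1429] = 3.4014

$3.40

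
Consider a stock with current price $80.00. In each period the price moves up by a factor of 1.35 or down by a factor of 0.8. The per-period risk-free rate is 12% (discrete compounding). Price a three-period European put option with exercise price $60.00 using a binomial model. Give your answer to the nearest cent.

$0.99

Risk-neutral probability p = (1 + 0.12 − 0.8)/(1.35 − 0.8) = 0.3200/0.5500 = 0.5818
Terminal stock prices: S_uuu = 196.8, S_uud = 116.6, S_udd = 69.12, S_ddd = 40.96
Terminal payoffs (K − S): max(-136.8, 0) = 0, max(-56.64, 0) = 0, max(-9.12, 0) = 0, max(19.04, 0) = 19.04
Node uu (S = 145.8): V_uu = 1/1.12·[0.5818·0.0000 + 0.4182·0.0000] = 0.0000
Node ud (S = 86.4): V_ud = 1/1.12·[0.5818·0.0000 + 0.4182·0.0000] = 0.0000
Node dd (S = 51.2): V_dd = 1/1.12·[0.5818·0.0000 + 0.4182·19.0400] = 7.1091
Node u (S = 108): V_u = 1/1.12·[0.5818·0.0000 + 0.4182·0.0000] = 0.0000
Node d (S = 64): V_d = 1/1.12·[0.5818·0.0000 + 0.4182·7.1091] = 2.6544
Node 0 (S = 80): V_0 = 1/1.12·[0.5818·0.0000 + 0.4182·2.6544] = 0.9911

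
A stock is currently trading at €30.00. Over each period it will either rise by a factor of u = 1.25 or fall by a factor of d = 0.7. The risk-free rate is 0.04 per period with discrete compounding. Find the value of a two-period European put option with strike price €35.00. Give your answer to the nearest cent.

€6.56

Risk-neutral probability p = (1 + 0.04 − 0.7)/(1.25 − 0.7) = 0.3400/0.5500 = 0.6182
Terminal stock prices: S_uu = 46.88, S_ud = 26.25, S_dd = 14.7
Terminal payoffs (K − S): max(-11.88, 0) = 0, max(8.75, 0) = 8.75, max(20.3, 0) = 20.3
Node u (S = 37.5): V_u = 1/1.04·[0.6182·0.0000 + 0.3818·8.7500] = 3.2124
Node d (S = 21): V_d = 1/1.04·[0.6182·8.7500 + 0.3818·20.3000] = 12.6538
Node 0 (S = 30): V_0 = 1/1.04·[0.6182·3.2124 + 0.3818·12.6538] = 6.5551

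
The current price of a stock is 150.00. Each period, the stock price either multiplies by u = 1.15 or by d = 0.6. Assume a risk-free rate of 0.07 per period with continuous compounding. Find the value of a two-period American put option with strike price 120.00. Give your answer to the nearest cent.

Risk-neutral probability p = (e^0.07 − 0.6)/(1.15 − 0.6) = 0.4725/0.5500 = 0.8591
Terminal stock prices: S_uu = 198.4, S_ud = 103.5, S_dd = 54
Terminal payoffs (K − S): max(-78.37, 0) = 0, max(16.5, 0) = 16.5, max(66, 0) = 66
Node u (S = 172.5): continuation = e^(−0.07)·[0.8591·0.0000 + 0.1409·16.5000] = 2.1676; exercise value = 0.0000 ≤ continuation, so V_u = 2.1676
Node d (S = 90): continuation = e^(−0.07)·[0.8591·16.5000 + 0.1409·66.0000] = 21.8873; exercise value = 30.0000 > continuation, so V_d = 30.0000 (exercise)
Node 0 (S = 150): continuation = e^(−0.07)·[0.8591·2.1676 + 0.1409·30.0000] = 5.6774; exercise value = 0.0000 ≤ continuation, so V_0 = 5.6774

5.68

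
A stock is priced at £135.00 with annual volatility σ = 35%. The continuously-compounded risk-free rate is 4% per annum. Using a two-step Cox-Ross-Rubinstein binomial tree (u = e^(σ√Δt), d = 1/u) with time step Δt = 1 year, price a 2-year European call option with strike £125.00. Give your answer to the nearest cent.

£34.61

CRR parameters: u = e^(σ√Δt) = e^(0.35·√1) = 1.4191, d = 1/u = 0.7047
Per-period rate: rΔt = 0.04·1 = 0.04, so R = e^0.04 = 1.0408
Risk-neutral probability p = (e^0.04 − 0.7047)/(1.4191 − 0.7047) = 0.3361/0.7144 = 0.4705
Terminal stock prices: S_uu = 271.9, S_ud = 135, S_dd = 67.04
Terminal payoffs (S − K): max(146.9, 0) = 146.9, max(10, 0) = 10, max(-57.96, 0) = 0
Node u (S = 191.6): V_u = e^(−0.04)·[0.4705·146.8566 + 0.5295·10.0000] = 71.4754
Node d (S = 95.13): V_d = e^(−0.04)·[0.4705·10.0000 + 0.5295·0.0000] = 4.5206
Node 0 (S = 135): V_0 = e^(−0.04)·[0.4705·71.4754 + 0.5295·4.5206] = 34.6110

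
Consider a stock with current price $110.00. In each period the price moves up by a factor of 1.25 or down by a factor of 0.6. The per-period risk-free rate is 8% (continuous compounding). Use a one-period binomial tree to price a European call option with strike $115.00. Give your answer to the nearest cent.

Risk-neutral probability p = (e^0.08 − 0.6)/(1.25 − 0.6) = 0.4833/0.6500 = 0.7435
Terminal stock prices: S_u = 137.5, S_d = 66
Terminal payoffs (S − K): max(22.5, 0) = 22.5, max(-49, 0) = 0
Node 0 (S = 110): V_0 = e^(−0.08)·[0.7435·22.5000 + 0.2565·0.0000] = 15.4430

$15.44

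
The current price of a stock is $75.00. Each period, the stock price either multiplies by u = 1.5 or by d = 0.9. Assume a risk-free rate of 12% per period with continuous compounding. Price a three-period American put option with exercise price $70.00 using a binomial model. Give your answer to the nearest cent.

$2.80

Risk-neutral probability p = (e^0.12 − 0.9)/(1.5 − 0.9) = 0.2275/0.6000 = 0.3792
Terminal stock prices: S_uuu = 253.1, S_uud = 151.9, S_udd = 91.12, S_ddd = 54.68
Terminal payoffs (K − S): max(-183.1, 0) = 0, max(-81.88, 0) = 0, max(-21.12, 0) = 0, max(15.32, 0) = 15.32
Node uu (S = 168.8): continuation = e^(−0.12)·[0.3792·0.0000 + 0.6208·0.0000] = 0.0000; exercise value = 0.0000 ≤ continuation, so V_uu = 0.0000
Node ud (S = 101.2): continuation = e^(−0.12)·[0.3792·0.0000 + 0.6208·0.0000] = 0.0000; exercise value = 0.0000 ≤ continuation, so V_ud = 0.0000
Node dd (S = 60.75): continuation = e^(−0.12)·[0.3792·0.0000 + 0.6208·15.3250] = 8.4385; exercise value = 9.2500 > continuation, so V_dd = 9.2500 (exercise)
Node u (S = 112.5): continuation = e^(−0.12)·[0.3792·0.0000 + 0.6208·0.0000] = 0.0000; exercise value = 0.0000 ≤ continuation, so V_u = 0.0000
Node d (S = 67.5): continuation = e^(−0.12)·[0.3792·0.0000 + 0.6208·9.2500] = 5.0934; exercise value = 2.5000 ≤ continuation, so V_d = 5.0934
Node 0 (S = 75): continuation = e^(−0.12)·[0.3792·0.0000 + 0.6208·5.0934] = 2.8046; exercise value = 0.0000 ≤ continuation, so V_0 = 2.8046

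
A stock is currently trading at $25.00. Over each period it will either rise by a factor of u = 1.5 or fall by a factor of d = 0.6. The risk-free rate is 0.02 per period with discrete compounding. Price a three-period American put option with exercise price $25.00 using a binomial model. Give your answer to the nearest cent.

Risk-neutral probability p = (1 + 0.02 − 0.6)/(1.5 − 0.6) = 0.4200/0.9000 = 0.4667
Terminal stock prices: S_uuu = 84.38, S_uud = 33.75, S_udd = 13.5, S_ddd = 5.4
Terminal payoffs (K − S): max(-59.38, 0) = 0, max(-8.75, 0) = 0, max(11.5, 0) = 11.5, max(19.6, 0) = 19.6
Node uu (S = 56.25): continuation = 1/1.02·[0.4667·0.0000 + 0.5333·0.0000] = 0.0000; exercise value = 0.0000 ≤ continuation, so V_uu = 0.0000
Node ud (S = 22.5): continuation = 1/1.02·[0.4667·0.0000 + 0.5333·11.5000] = 6.0131; exercise value = 2.5000 ≤ continuation, so V_ud = 6.0131
Node dd (S = 9): continuation = 1/1.02·[0.4667·11.5000 + 0.5333·19.6000] = 15.5098; exercise value = 16.0000 > continuation, so V_dd = 16.0000 (exercise)
Node u (S = 37.5): continuation = 1/1.02·[0.4667·0.0000 + 0.5333·6.0131] = 3.1441; exercise value = 0.0000 ≤ continuation, so V_u = 3.1441
Node d (S = 15): continuation = 1/1.02·[0.4667·6.0131 + 0.5333·16.0000] = 11.1171; exercise value = 10.0000 ≤ continuation, so V_d = 11.1171
Node 0 (S = 25): continuation = 1/1.02·[0.4667·3.1441 + 0.5333·11.1171] = 7.2513; exercise value = 0.0000 ≤ continuation, so V_0 = 7.2513

$7.25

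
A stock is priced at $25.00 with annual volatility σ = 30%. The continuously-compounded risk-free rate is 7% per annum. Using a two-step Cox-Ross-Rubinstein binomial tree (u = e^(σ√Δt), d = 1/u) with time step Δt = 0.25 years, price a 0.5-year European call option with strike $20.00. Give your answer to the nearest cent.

$6.02

CRR parameters: u = e^(σ√Δt) = e^(0.3·√0.25) = 1.1618, d = 1/u = 0.8607
Per-period rate: rΔt = 0.07·0.25 = 0.0175, so R = e^0.0175 = 1.0177
Risk-neutral probability p = (e^0.0175 − 0.8607)/(1.1618 − 0.8607) = 0.1569/0.3011 = 0.5212
Terminal stock prices: S_uu = 33.75, S_ud = 25, S_dd = 18.52
Terminal payoffs (S − K): max(13.75, 0) = 13.75, max(5, 0) = 5, max(-1.48, 0) = 0
Node u (S = 29.05): V_u = e^(−0.0175)·[0.5212·13.7465 + 0.4788·5.0000] = 9.3928
Node d (S = 21.52): V_d = e^(−0.0175)·[0.5212·5.0000 + 0.4788·0.0000] = 2.5608
Node 0 (S = 25): V_0 = e^(−0.0175)·[0.5212·9.3928 + 0.4788·2.5608] = 6.0154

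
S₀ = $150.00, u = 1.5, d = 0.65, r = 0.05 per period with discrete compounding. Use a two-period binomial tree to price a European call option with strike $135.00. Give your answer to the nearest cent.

Risk-neutral probability p = (1 + 0.05 − 0.65)/(1.5 − 0.65) = 0.4000/0.8500 = 0.4706
Terminal stock prices: S_uu = 337.5, S_ud = 146.2, S_dd = 63.38
Terminal payoffs (S − K): max(202.5, 0) = 202.5, max(11.25, 0) = 11.25, max(-71.62, 0) = 0
Node u (S = 225): V_u = 1/1.05·[0.4706·202.5000 + 0.5294·11.2500] = 96.4286
Node d (S = 97.5): V_d = 1/1.05·[0.4706·11.2500 + 0.5294·0.0000] = 5.0420
Node 0 (S = 150): V_0 = 1/1.05·[0.4706·96.4286 + 0.5294·5.0420] = 45.7595

$45.76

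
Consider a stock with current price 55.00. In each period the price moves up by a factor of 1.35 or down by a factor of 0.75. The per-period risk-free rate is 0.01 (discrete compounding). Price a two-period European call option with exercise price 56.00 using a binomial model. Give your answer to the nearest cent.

8.14

Risk-neutral probability p = (1 + 0.01 − 0.75)/(1.35 − 0.75) = 0.2600/0.6000 = 0.4333
Terminal stock prices: S_uu = 100.2, S_ud = 55.69, S_dd = 30.94
Terminal payoffs (S − K): max(44.24, 0) = 44.24, max(-0.3125, 0) = 0, max(-25.06, 0) = 0
Node u (S = 74.25): V_u = 1/1.01·[0.4333·44.2375 + 0.5667·0.0000] = 18.9798
Node d (S = 41.25): V_d = 1/1.01·[0.4333·0.0000 + 0.5667·0.0000] = 0.0000
Node 0 (S = 55): V_0 = 1/1.01·[0.4333·18.9798 + 0.5667·0.0000] = 8.1431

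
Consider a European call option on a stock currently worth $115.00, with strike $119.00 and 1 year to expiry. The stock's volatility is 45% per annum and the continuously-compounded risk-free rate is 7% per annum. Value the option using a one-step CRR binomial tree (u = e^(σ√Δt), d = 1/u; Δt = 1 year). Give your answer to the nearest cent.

$26.73

CRR parameters: u = e^(σ√Δt) = e^(0.45·√1) = 1.5683, d = 1/u = 0.6376
Per-period rate: rΔt = 0.07·1 = 0.07, so R = e^0.07 = 1.0725
Risk-neutral probability p = (e^0.07 − 0.6376)/(1.5683 − 0.6376) = 0.4349/0.9307 = 0.4673
Terminal stock prices: S_u = 180.4, S_d = 73.33
Terminal payoffs (S − K): max(61.36, 0) = 61.36, max(-45.67, 0) = 0
Node 0 (S = 115): V_0 = e^(−0.07)·[0.4673·61.3559 + 0.5327·0.0000] = 26.7315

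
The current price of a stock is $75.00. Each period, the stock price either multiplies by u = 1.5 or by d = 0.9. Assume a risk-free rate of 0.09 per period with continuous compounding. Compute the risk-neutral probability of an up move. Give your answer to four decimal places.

p = 0.3236

Risk-neutral probability p = (e^0.09 − 0.9)/(1.5 − 0.9) = 0.1942/0.6000 = 0.3236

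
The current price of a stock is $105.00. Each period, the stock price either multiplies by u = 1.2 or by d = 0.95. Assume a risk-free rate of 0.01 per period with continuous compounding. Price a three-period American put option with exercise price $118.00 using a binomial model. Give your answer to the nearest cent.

Risk-neutral probability p = (e^0.01 − 0.95)/(1.2 − 0.95) = 0.0601/0.2500 = 0.2402
Terminal stock prices: S_uuu = 181.4, S_uud = 143.6, S_udd = 113.7, S_ddd = 90.02
Terminal payoffs (K − S): max(-63.44, 0) = 0, max(-25.64, 0) = 0, max(4.285, 0) = 4.285, max(27.98, 0) = 27.98
Node uu (S = 151.2): continuation = e^(−0.01)·[0.2402·0.0000 + 0.7598·0.0000] = 0.0000; exercise value = 0.0000 ≤ continuation, so V_uu = 0.0000
Node ud (S = 119.7): continuation = e^(−0.01)·[0.2402·0.0000 + 0.7598·4.2850] = 3.2233; exercise value = 0.0000 ≤ continuation, so V_ud = 3.2233
Node dd (S = 94.76): continuation = e^(−0.01)·[0.2402·4.2850 + 0.7598·27.9756] = 22.0634; exercise value = 23.2375 > continuation, so V_dd = 23.2375 (exercise)
Node u (S = 126): continuation = e^(−0.01)·[0.2402·0.0000 + 0.7598·3.2233] = 2.4247; exercise value = 0.0000 ≤ continuation, so V_u = 2.4247
Node d (S = 99.75): continuation = e^(−0.01)·[0.2402·3.2233 + 0.7598·23.2375] = 18.2467; exercise value = 18.2500 > continuation, so V_d = 18.2500 (exercise)
Node 0 (S = 105): continuation = e^(−0.01)·[0.2402·2.4247 + 0.7598·18.2500] = 14.3050; exercise value = 13.0000 ≤ continuation, so V_0 = 14.3050

$14.30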